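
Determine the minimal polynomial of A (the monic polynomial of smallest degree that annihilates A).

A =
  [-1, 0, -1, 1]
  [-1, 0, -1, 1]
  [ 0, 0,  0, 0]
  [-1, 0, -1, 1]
x^2

The characteristic polynomial is χ_A(x) = x^4, so the eigenvalues are known. The minimal polynomial is
  m_A(x) = Π_λ (x − λ)^{k_λ}
where k_λ is the size of the *largest* Jordan block for λ (equivalently, the smallest k with (A − λI)^k v = 0 for every generalised eigenvector v of λ).

  λ = 0: largest Jordan block has size 2, contributing (x − 0)^2

So m_A(x) = x^2 = x^2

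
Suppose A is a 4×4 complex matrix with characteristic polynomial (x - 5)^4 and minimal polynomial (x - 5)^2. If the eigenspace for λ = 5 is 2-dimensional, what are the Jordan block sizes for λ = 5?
Block sizes for λ = 5: [2, 2]

Step 1 — from the characteristic polynomial, algebraic multiplicity of λ = 5 is 4. From dim ker(A − (5)·I) = 2, there are exactly 2 Jordan blocks for λ = 5.
Step 2 — from the minimal polynomial, the factor (x − 5)^2 tells us the largest block for λ = 5 has size 2.
Step 3 — with total size 4, 2 blocks, and largest block 2, the block sizes (in nonincreasing order) are [2, 2].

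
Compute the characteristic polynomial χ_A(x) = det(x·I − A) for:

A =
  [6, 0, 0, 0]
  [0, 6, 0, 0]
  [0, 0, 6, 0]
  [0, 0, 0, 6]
x^4 - 24*x^3 + 216*x^2 - 864*x + 1296

Expanding det(x·I − A) (e.g. by cofactor expansion or by noting that A is similar to its Jordan form J, which has the same characteristic polynomial as A) gives
  χ_A(x) = x^4 - 24*x^3 + 216*x^2 - 864*x + 1296
which factors as (x - 6)^4. The eigenvalues (with algebraic multiplicities) are λ = 6 with multiplicity 4.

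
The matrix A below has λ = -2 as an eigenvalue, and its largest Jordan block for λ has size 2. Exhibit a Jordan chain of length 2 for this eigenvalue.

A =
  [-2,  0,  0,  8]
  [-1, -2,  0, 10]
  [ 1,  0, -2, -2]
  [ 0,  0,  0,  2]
A Jordan chain for λ = -2 of length 2:
v_1 = (0, -1, 1, 0)ᵀ
v_2 = (1, 0, 0, 0)ᵀ

Let N = A − (-2)·I. We want v_2 with N^2 v_2 = 0 but N^1 v_2 ≠ 0; then v_{j-1} := N · v_j for j = 2, …, 2.

Pick v_2 = (1, 0, 0, 0)ᵀ.
Then v_1 = N · v_2 = (0, -1, 1, 0)ᵀ.

Sanity check: (A − (-2)·I) v_1 = (0, 0, 0, 0)ᵀ = 0. ✓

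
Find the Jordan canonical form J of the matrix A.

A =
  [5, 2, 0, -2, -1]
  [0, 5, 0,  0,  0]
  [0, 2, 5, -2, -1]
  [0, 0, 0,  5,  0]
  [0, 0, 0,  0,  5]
J_2(5) ⊕ J_1(5) ⊕ J_1(5) ⊕ J_1(5)

The characteristic polynomial is
  det(x·I − A) = x^5 - 25*x^4 + 250*x^3 - 1250*x^2 + 3125*x - 3125 = (x - 5)^5

Eigenvalues and multiplicities (the geometric multiplicity of λ is n − rank(A − λI), which equals the number of Jordan blocks for λ):
  λ = 5: algebraic multiplicity = 5, geometric multiplicity = 4

Determining the block sizes for each eigenvalue:
  λ = 5: 4 blocks summing to 5 forces exactly one block of size 2 and the rest size 1 → block sizes [2, 1, 1, 1]

Assembling the blocks gives a Jordan form
J =
  [5, 1, 0, 0, 0]
  [0, 5, 0, 0, 0]
  [0, 0, 5, 0, 0]
  [0, 0, 0, 5, 0]
  [0, 0, 0, 0, 5]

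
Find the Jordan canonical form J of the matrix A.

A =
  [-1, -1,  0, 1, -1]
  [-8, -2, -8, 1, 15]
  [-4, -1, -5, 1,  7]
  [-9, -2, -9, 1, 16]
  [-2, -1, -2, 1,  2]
J_3(-1) ⊕ J_1(-1) ⊕ J_1(-1)

The characteristic polynomial is
  det(x·I − A) = x^5 + 5*x^4 + 10*x^3 + 10*x^2 + 5*x + 1 = (x + 1)^5

Eigenvalues and multiplicities (the geometric multiplicity of λ is n − rank(A − λI), which equals the number of Jordan blocks for λ):
  λ = -1: algebraic multiplicity = 5, geometric multiplicity = 3

Determining the block sizes for each eigenvalue:
  λ = -1: with am = 5 and gm = 3, the partition is not yet determined (e.g. several partitions of 5 into 3 parts exist). Let N = A − (-1)·I. Computing rank(N^1) = 2, rank(N^2) = 1, rank(N^3) = 0; the number of blocks of size ≥ j is rank(N^{j−1}) − rank(N^j), giving [3, 1, 1]. So we have 1 block(s) of size 3, 2 block(s) of size 1 → block sizes [3, 1, 1]

Assembling the blocks gives a Jordan form
J =
  [-1,  1,  0,  0,  0]
  [ 0, -1,  1,  0,  0]
  [ 0,  0, -1,  0,  0]
  [ 0,  0,  0, -1,  0]
  [ 0,  0,  0,  0, -1]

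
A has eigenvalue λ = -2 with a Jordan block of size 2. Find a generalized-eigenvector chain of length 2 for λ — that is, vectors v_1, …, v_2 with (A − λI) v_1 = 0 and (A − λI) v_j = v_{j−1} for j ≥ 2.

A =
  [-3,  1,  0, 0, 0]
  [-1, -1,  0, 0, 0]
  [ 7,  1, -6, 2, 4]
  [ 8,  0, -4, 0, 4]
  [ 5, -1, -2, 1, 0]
A Jordan chain for λ = -2 of length 2:
v_1 = (-1, -1, 7, 8, 5)ᵀ
v_2 = (1, 0, 0, 0, 0)ᵀ

Let N = A − (-2)·I. We want v_2 with N^2 v_2 = 0 but N^1 v_2 ≠ 0; then v_{j-1} := N · v_j for j = 2, …, 2.

Pick v_2 = (1, 0, 0, 0, 0)ᵀ.
Then v_1 = N · v_2 = (-1, -1, 7, 8, 5)ᵀ.

Sanity check: (A − (-2)·I) v_1 = (0, 0, 0, 0, 0)ᵀ = 0. ✓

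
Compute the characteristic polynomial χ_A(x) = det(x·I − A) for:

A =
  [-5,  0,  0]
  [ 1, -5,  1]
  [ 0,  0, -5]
x^3 + 15*x^2 + 75*x + 125

Expanding det(x·I − A) (e.g. by cofactor expansion or by noting that A is similar to its Jordan form J, which has the same characteristic polynomial as A) gives
  χ_A(x) = x^3 + 15*x^2 + 75*x + 125
which factors as (x + 5)^3. The eigenvalues (with algebraic multiplicities) are λ = -5 with multiplicity 3.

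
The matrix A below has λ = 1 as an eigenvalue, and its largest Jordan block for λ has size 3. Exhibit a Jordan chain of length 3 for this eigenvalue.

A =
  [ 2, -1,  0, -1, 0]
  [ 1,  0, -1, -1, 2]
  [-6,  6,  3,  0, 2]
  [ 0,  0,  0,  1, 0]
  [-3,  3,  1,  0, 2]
A Jordan chain for λ = 1 of length 3:
v_1 = (1, 1, 0, 0, 0)ᵀ
v_2 = (0, -1, 2, 0, 1)ᵀ
v_3 = (0, 0, 1, 0, 0)ᵀ

Let N = A − (1)·I. We want v_3 with N^3 v_3 = 0 but N^2 v_3 ≠ 0; then v_{j-1} := N · v_j for j = 3, …, 2.

Pick v_3 = (0, 0, 1, 0, 0)ᵀ.
Then v_2 = N · v_3 = (0, -1, 2, 0, 1)ᵀ.
Then v_1 = N · v_2 = (1, 1, 0, 0, 0)ᵀ.

Sanity check: (A − (1)·I) v_1 = (0, 0, 0, 0, 0)ᵀ = 0. ✓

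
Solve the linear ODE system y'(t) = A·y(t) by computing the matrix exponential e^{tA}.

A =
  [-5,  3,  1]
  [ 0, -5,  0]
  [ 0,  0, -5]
e^{tA} =
  [exp(-5*t), 3*t*exp(-5*t), t*exp(-5*t)]
  [0, exp(-5*t), 0]
  [0, 0, exp(-5*t)]

Strategy: write A = P · J · P⁻¹ where J is a Jordan canonical form, so e^{tA} = P · e^{tJ} · P⁻¹, and e^{tJ} can be computed block-by-block.

A has Jordan form
J =
  [-5,  1,  0]
  [ 0, -5,  0]
  [ 0,  0, -5]
(up to reordering of blocks).

Per-block formulas:
  For a 1×1 block at λ = -5: exp(t · [-5]) = [e^(-5t)].
  For a 2×2 Jordan block J_2(-5): exp(t · J_2(-5)) = e^(-5t)·(I + t·N), where N is the 2×2 nilpotent shift.

After assembling e^{tJ} and conjugating by P, we get:

e^{tA} =
  [exp(-5*t), 3*t*exp(-5*t), t*exp(-5*t)]
  [0, exp(-5*t), 0]
  [0, 0, exp(-5*t)]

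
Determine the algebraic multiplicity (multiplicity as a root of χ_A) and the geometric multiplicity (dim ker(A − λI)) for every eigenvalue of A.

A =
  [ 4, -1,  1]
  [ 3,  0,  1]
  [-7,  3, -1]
λ = 1: alg = 3, geom = 1

Step 1 — factor the characteristic polynomial to read off the algebraic multiplicities:
  χ_A(x) = (x - 1)^3

Step 2 — compute geometric multiplicities via the rank-nullity identity g(λ) = n − rank(A − λI):
  rank(A − (1)·I) = 2, so dim ker(A − (1)·I) = n − 2 = 1

Summary:
  λ = 1: algebraic multiplicity = 3, geometric multiplicity = 1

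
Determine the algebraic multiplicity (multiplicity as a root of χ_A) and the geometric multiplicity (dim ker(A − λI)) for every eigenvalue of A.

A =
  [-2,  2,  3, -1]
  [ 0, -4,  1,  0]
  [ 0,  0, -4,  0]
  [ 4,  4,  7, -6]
λ = -4: alg = 4, geom = 2

Step 1 — factor the characteristic polynomial to read off the algebraic multiplicities:
  χ_A(x) = (x + 4)^4

Step 2 — compute geometric multiplicities via the rank-nullity identity g(λ) = n − rank(A − λI):
  rank(A − (-4)·I) = 2, so dim ker(A − (-4)·I) = n − 2 = 2

Summary:
  λ = -4: algebraic multiplicity = 4, geometric multiplicity = 2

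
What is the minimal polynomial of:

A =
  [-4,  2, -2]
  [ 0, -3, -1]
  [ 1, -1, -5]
x^3 + 12*x^2 + 48*x + 64

The characteristic polynomial is χ_A(x) = (x + 4)^3, so the eigenvalues are known. The minimal polynomial is
  m_A(x) = Π_λ (x − λ)^{k_λ}
where k_λ is the size of the *largest* Jordan block for λ (equivalently, the smallest k with (A − λI)^k v = 0 for every generalised eigenvector v of λ).

  λ = -4: largest Jordan block has size 3, contributing (x + 4)^3

So m_A(x) = (x + 4)^3 = x^3 + 12*x^2 + 48*x + 64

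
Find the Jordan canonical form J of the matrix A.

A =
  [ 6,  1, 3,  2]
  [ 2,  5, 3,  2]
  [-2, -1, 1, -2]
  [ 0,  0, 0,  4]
J_2(4) ⊕ J_1(4) ⊕ J_1(4)

The characteristic polynomial is
  det(x·I − A) = x^4 - 16*x^3 + 96*x^2 - 256*x + 256 = (x - 4)^4

Eigenvalues and multiplicities (the geometric multiplicity of λ is n − rank(A − λI), which equals the number of Jordan blocks for λ):
  λ = 4: algebraic multiplicity = 4, geometric multiplicity = 3

Determining the block sizes for each eigenvalue:
  λ = 4: 3 blocks summing to 4 forces exactly one block of size 2 and the rest size 1 → block sizes [2, 1, 1]

Assembling the blocks gives a Jordan form
J =
  [4, 1, 0, 0]
  [0, 4, 0, 0]
  [0, 0, 4, 0]
  [0, 0, 0, 4]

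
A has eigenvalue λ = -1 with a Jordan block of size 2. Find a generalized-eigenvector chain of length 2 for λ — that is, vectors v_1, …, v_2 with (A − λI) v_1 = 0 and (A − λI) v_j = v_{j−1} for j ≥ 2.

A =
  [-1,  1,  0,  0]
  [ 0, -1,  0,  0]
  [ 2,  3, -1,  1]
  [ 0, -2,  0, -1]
A Jordan chain for λ = -1 of length 2:
v_1 = (0, 0, 2, 0)ᵀ
v_2 = (1, 0, 0, 0)ᵀ

Let N = A − (-1)·I. We want v_2 with N^2 v_2 = 0 but N^1 v_2 ≠ 0; then v_{j-1} := N · v_j for j = 2, …, 2.

Pick v_2 = (1, 0, 0, 0)ᵀ.
Then v_1 = N · v_2 = (0, 0, 2, 0)ᵀ.

Sanity check: (A − (-1)·I) v_1 = (0, 0, 0, 0)ᵀ = 0. ✓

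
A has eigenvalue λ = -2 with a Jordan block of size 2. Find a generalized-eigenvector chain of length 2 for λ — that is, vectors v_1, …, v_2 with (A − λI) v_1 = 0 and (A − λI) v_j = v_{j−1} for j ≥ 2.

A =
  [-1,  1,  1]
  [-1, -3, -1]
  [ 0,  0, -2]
A Jordan chain for λ = -2 of length 2:
v_1 = (1, -1, 0)ᵀ
v_2 = (1, 0, 0)ᵀ

Let N = A − (-2)·I. We want v_2 with N^2 v_2 = 0 but N^1 v_2 ≠ 0; then v_{j-1} := N · v_j for j = 2, …, 2.

Pick v_2 = (1, 0, 0)ᵀ.
Then v_1 = N · v_2 = (1, -1, 0)ᵀ.

Sanity check: (A − (-2)·I) v_1 = (0, 0, 0)ᵀ = 0. ✓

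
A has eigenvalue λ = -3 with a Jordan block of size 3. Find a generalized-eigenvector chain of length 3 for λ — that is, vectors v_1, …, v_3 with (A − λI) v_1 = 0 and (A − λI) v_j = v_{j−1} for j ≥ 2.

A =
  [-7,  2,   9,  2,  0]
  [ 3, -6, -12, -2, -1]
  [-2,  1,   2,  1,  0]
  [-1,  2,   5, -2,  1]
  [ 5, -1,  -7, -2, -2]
A Jordan chain for λ = -3 of length 3:
v_1 = (2, 0, 0, 4, -2)ᵀ
v_2 = (-4, 3, -2, -1, 5)ᵀ
v_3 = (1, 0, 0, 0, 0)ᵀ

Let N = A − (-3)·I. We want v_3 with N^3 v_3 = 0 but N^2 v_3 ≠ 0; then v_{j-1} := N · v_j for j = 3, …, 2.

Pick v_3 = (1, 0, 0, 0, 0)ᵀ.
Then v_2 = N · v_3 = (-4, 3, -2, -1, 5)ᵀ.
Then v_1 = N · v_2 = (2, 0, 0, 4, -2)ᵀ.

Sanity check: (A − (-3)·I) v_1 = (0, 0, 0, 0, 0)ᵀ = 0. ✓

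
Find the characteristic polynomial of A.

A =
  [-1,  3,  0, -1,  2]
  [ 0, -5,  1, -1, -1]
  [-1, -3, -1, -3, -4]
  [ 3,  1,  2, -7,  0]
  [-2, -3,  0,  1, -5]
x^5 + 19*x^4 + 144*x^3 + 544*x^2 + 1024*x + 768

Expanding det(x·I − A) (e.g. by cofactor expansion or by noting that A is similar to its Jordan form J, which has the same characteristic polynomial as A) gives
  χ_A(x) = x^5 + 19*x^4 + 144*x^3 + 544*x^2 + 1024*x + 768
which factors as (x + 3)*(x + 4)^4. The eigenvalues (with algebraic multiplicities) are λ = -4 with multiplicity 4, λ = -3 with multiplicity 1.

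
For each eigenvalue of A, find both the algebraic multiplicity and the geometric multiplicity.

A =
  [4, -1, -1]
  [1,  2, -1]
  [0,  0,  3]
λ = 3: alg = 3, geom = 2

Step 1 — factor the characteristic polynomial to read off the algebraic multiplicities:
  χ_A(x) = (x - 3)^3

Step 2 — compute geometric multiplicities via the rank-nullity identity g(λ) = n − rank(A − λI):
  rank(A − (3)·I) = 1, so dim ker(A − (3)·I) = n − 1 = 2

Summary:
  λ = 3: algebraic multiplicity = 3, geometric multiplicity = 2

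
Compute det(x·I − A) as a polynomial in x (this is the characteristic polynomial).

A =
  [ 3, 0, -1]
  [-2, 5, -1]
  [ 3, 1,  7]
x^3 - 15*x^2 + 75*x - 125

Expanding det(x·I − A) (e.g. by cofactor expansion or by noting that A is similar to its Jordan form J, which has the same characteristic polynomial as A) gives
  χ_A(x) = x^3 - 15*x^2 + 75*x - 125
which factors as (x - 5)^3. The eigenvalues (with algebraic multiplicities) are λ = 5 with multiplicity 3.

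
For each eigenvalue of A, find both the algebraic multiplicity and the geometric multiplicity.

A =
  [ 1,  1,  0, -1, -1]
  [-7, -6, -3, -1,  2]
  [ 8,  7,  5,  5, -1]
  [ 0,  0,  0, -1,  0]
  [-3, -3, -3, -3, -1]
λ = -1: alg = 4, geom = 3; λ = 2: alg = 1, geom = 1

Step 1 — factor the characteristic polynomial to read off the algebraic multiplicities:
  χ_A(x) = (x - 2)*(x + 1)^4

Step 2 — compute geometric multiplicities via the rank-nullity identity g(λ) = n − rank(A − λI):
  rank(A − (-1)·I) = 2, so dim ker(A − (-1)·I) = n − 2 = 3
  rank(A − (2)·I) = 4, so dim ker(A − (2)·I) = n − 4 = 1

Summary:
  λ = -1: algebraic multiplicity = 4, geometric multiplicity = 3
  λ = 2: algebraic multiplicity = 1, geometric multiplicity = 1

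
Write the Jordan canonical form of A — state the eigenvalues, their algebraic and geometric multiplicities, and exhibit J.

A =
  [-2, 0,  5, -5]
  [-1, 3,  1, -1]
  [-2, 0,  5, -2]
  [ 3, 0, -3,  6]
J_2(3) ⊕ J_1(3) ⊕ J_1(3)

The characteristic polynomial is
  det(x·I − A) = x^4 - 12*x^3 + 54*x^2 - 108*x + 81 = (x - 3)^4

Eigenvalues and multiplicities (the geometric multiplicity of λ is n − rank(A − λI), which equals the number of Jordan blocks for λ):
  λ = 3: algebraic multiplicity = 4, geometric multiplicity = 3

Determining the block sizes for each eigenvalue:
  λ = 3: 3 blocks summing to 4 forces exactly one block of size 2 and the rest size 1 → block sizes [2, 1, 1]

Assembling the blocks gives a Jordan form
J =
  [3, 1, 0, 0]
  [0, 3, 0, 0]
  [0, 0, 3, 0]
  [0, 0, 0, 3]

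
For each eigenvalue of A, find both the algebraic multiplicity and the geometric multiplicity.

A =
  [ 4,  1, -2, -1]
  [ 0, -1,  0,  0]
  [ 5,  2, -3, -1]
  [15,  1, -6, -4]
λ = -1: alg = 4, geom = 2

Step 1 — factor the characteristic polynomial to read off the algebraic multiplicities:
  χ_A(x) = (x + 1)^4

Step 2 — compute geometric multiplicities via the rank-nullity identity g(λ) = n − rank(A − λI):
  rank(A − (-1)·I) = 2, so dim ker(A − (-1)·I) = n − 2 = 2

Summary:
  λ = -1: algebraic multiplicity = 4, geometric multiplicity = 2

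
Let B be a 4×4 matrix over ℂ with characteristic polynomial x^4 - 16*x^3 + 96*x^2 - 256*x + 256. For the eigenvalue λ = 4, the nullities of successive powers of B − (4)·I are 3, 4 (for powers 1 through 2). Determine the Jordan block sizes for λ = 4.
Block sizes for λ = 4: [2, 1, 1]

From the dimensions of kernels of powers, the number of Jordan blocks of size at least j is d_j − d_{j−1} where d_j = dim ker(N^j) (with d_0 = 0). Computing the differences gives [3, 1].
The number of blocks of size exactly k is (#blocks of size ≥ k) − (#blocks of size ≥ k + 1), so the partition is: 2 block(s) of size 1, 1 block(s) of size 2.
In nonincreasing order the block sizes are [2, 1, 1].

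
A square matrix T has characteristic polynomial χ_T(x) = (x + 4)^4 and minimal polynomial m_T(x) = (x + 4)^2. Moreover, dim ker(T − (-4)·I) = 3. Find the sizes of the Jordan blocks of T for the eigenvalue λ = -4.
Block sizes for λ = -4: [2, 1, 1]

Step 1 — from the characteristic polynomial, algebraic multiplicity of λ = -4 is 4. From dim ker(T − (-4)·I) = 3, there are exactly 3 Jordan blocks for λ = -4.
Step 2 — from the minimal polynomial, the factor (x + 4)^2 tells us the largest block for λ = -4 has size 2.
Step 3 — with total size 4, 3 blocks, and largest block 2, the block sizes (in nonincreasing order) are [2, 1, 1].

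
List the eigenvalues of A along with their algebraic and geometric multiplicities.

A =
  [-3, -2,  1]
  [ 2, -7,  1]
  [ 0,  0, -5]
λ = -5: alg = 3, geom = 2

Step 1 — factor the characteristic polynomial to read off the algebraic multiplicities:
  χ_A(x) = (x + 5)^3

Step 2 — compute geometric multiplicities via the rank-nullity identity g(λ) = n − rank(A − λI):
  rank(A − (-5)·I) = 1, so dim ker(A − (-5)·I) = n − 1 = 2

Summary:
  λ = -5: algebraic multiplicity = 3, geometric multiplicity = 2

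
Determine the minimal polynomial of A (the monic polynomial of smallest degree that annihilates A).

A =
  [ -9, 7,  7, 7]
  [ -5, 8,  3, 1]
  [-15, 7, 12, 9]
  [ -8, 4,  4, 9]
x^3 - 15*x^2 + 75*x - 125

The characteristic polynomial is χ_A(x) = (x - 5)^4, so the eigenvalues are known. The minimal polynomial is
  m_A(x) = Π_λ (x − λ)^{k_λ}
where k_λ is the size of the *largest* Jordan block for λ (equivalently, the smallest k with (A − λI)^k v = 0 for every generalised eigenvector v of λ).

  λ = 5: largest Jordan block has size 3, contributing (x − 5)^3

So m_A(x) = (x - 5)^3 = x^3 - 15*x^2 + 75*x - 125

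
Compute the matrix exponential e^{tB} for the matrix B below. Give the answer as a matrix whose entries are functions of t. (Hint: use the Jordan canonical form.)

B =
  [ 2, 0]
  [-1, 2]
e^{tB} =
  [exp(2*t), 0]
  [-t*exp(2*t), exp(2*t)]

Strategy: write B = P · J · P⁻¹ where J is a Jordan canonical form, so e^{tB} = P · e^{tJ} · P⁻¹, and e^{tJ} can be computed block-by-block.

B has Jordan form
J =
  [2, 1]
  [0, 2]
(up to reordering of blocks).

Per-block formulas:
  For a 2×2 Jordan block J_2(2): exp(t · J_2(2)) = e^(2t)·(I + t·N), where N is the 2×2 nilpotent shift.

After assembling e^{tJ} and conjugating by P, we get:

e^{tB} =
  [exp(2*t), 0]
  [-t*exp(2*t), exp(2*t)]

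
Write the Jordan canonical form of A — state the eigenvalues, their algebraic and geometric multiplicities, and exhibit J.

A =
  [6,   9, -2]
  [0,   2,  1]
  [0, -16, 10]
J_3(6)

The characteristic polynomial is
  det(x·I − A) = x^3 - 18*x^2 + 108*x - 216 = (x - 6)^3

Eigenvalues and multiplicities (the geometric multiplicity of λ is n − rank(A − λI), which equals the number of Jordan blocks for λ):
  λ = 6: algebraic multiplicity = 3, geometric multiplicity = 1

Determining the block sizes for each eigenvalue:
  λ = 6: one block (gm = 1), so the single block has size am = 3 → block sizes [3]

Assembling the blocks gives a Jordan form
J =
  [6, 1, 0]
  [0, 6, 1]
  [0, 0, 6]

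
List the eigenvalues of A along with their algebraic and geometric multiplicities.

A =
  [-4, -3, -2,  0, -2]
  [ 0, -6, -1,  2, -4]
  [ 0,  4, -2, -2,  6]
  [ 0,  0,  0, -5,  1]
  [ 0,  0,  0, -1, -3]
λ = -4: alg = 5, geom = 2

Step 1 — factor the characteristic polynomial to read off the algebraic multiplicities:
  χ_A(x) = (x + 4)^5

Step 2 — compute geometric multiplicities via the rank-nullity identity g(λ) = n − rank(A − λI):
  rank(A − (-4)·I) = 3, so dim ker(A − (-4)·I) = n − 3 = 2

Summary:
  λ = -4: algebraic multiplicity = 5, geometric multiplicity = 2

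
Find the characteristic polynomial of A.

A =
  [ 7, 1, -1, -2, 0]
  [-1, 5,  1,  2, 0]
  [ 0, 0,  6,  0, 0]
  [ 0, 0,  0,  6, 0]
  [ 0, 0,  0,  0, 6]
x^5 - 30*x^4 + 360*x^3 - 2160*x^2 + 6480*x - 7776

Expanding det(x·I − A) (e.g. by cofactor expansion or by noting that A is similar to its Jordan form J, which has the same characteristic polynomial as A) gives
  χ_A(x) = x^5 - 30*x^4 + 360*x^3 - 2160*x^2 + 6480*x - 7776
which factors as (x - 6)^5. The eigenvalues (with algebraic multiplicities) are λ = 6 with multiplicity 5.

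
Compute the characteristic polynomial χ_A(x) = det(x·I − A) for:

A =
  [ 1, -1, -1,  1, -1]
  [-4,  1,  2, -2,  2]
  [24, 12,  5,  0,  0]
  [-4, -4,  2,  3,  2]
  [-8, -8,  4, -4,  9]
x^5 - 19*x^4 + 130*x^3 - 350*x^2 + 125*x + 625

Expanding det(x·I − A) (e.g. by cofactor expansion or by noting that A is similar to its Jordan form J, which has the same characteristic polynomial as A) gives
  χ_A(x) = x^5 - 19*x^4 + 130*x^3 - 350*x^2 + 125*x + 625
which factors as (x - 5)^4*(x + 1). The eigenvalues (with algebraic multiplicities) are λ = -1 with multiplicity 1, λ = 5 with multiplicity 4.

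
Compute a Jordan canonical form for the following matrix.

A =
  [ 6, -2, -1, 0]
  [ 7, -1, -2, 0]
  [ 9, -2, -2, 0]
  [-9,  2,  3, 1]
J_3(1) ⊕ J_1(1)

The characteristic polynomial is
  det(x·I − A) = x^4 - 4*x^3 + 6*x^2 - 4*x + 1 = (x - 1)^4

Eigenvalues and multiplicities (the geometric multiplicity of λ is n − rank(A − λI), which equals the number of Jordan blocks for λ):
  λ = 1: algebraic multiplicity = 4, geometric multiplicity = 2

Determining the block sizes for each eigenvalue:
  λ = 1: with am = 4 and gm = 2, the partition is not yet determined (e.g. several partitions of 4 into 2 parts exist). Let N = A − (1)·I. Computing rank(N^1) = 2, rank(N^2) = 1, rank(N^3) = 0; the number of blocks of size ≥ j is rank(N^{j−1}) − rank(N^j), giving [2, 1, 1]. So we have 1 block(s) of size 3, 1 block(s) of size 1 → block sizes [3, 1]

Assembling the blocks gives a Jordan form
J =
  [1, 1, 0, 0]
  [0, 1, 1, 0]
  [0, 0, 1, 0]
  [0, 0, 0, 1]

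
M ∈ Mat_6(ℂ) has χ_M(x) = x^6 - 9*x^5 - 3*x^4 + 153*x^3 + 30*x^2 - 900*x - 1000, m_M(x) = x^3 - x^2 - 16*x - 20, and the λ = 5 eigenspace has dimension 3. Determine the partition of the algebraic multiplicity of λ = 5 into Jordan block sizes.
Block sizes for λ = 5: [1, 1, 1]

Step 1 — from the characteristic polynomial, algebraic multiplicity of λ = 5 is 3. From dim ker(M − (5)·I) = 3, there are exactly 3 Jordan blocks for λ = 5.
Step 2 — from the minimal polynomial, the factor (x − 5) tells us the largest block for λ = 5 has size 1.
Step 3 — with total size 3, 3 blocks, and largest block 1, the block sizes (in nonincreasing order) are [1, 1, 1].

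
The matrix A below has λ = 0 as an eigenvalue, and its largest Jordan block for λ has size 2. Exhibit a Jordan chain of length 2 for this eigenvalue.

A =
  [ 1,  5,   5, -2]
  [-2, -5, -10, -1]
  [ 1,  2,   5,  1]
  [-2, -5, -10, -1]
A Jordan chain for λ = 0 of length 2:
v_1 = (1, -2, 1, -2)ᵀ
v_2 = (1, 0, 0, 0)ᵀ

Let N = A − (0)·I. We want v_2 with N^2 v_2 = 0 but N^1 v_2 ≠ 0; then v_{j-1} := N · v_j for j = 2, …, 2.

Pick v_2 = (1, 0, 0, 0)ᵀ.
Then v_1 = N · v_2 = (1, -2, 1, -2)ᵀ.

Sanity check: (A − (0)·I) v_1 = (0, 0, 0, 0)ᵀ = 0. ✓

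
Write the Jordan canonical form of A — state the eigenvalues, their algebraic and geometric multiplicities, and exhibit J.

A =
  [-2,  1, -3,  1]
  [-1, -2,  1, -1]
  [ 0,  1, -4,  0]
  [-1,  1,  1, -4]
J_3(-3) ⊕ J_1(-3)

The characteristic polynomial is
  det(x·I − A) = x^4 + 12*x^3 + 54*x^2 + 108*x + 81 = (x + 3)^4

Eigenvalues and multiplicities (the geometric multiplicity of λ is n − rank(A − λI), which equals the number of Jordan blocks for λ):
  λ = -3: algebraic multiplicity = 4, geometric multiplicity = 2

Determining the block sizes for each eigenvalue:
  λ = -3: with am = 4 and gm = 2, the partition is not yet determined (e.g. several partitions of 4 into 2 parts exist). Let N = A − (-3)·I. Computing rank(N^1) = 2, rank(N^2) = 1, rank(N^3) = 0; the number of blocks of size ≥ j is rank(N^{j−1}) − rank(N^j), giving [2, 1, 1]. So we have 1 block(s) of size 3, 1 block(s) of size 1 → block sizes [3, 1]

Assembling the blocks gives a Jordan form
J =
  [-3,  1,  0,  0]
  [ 0, -3,  1,  0]
  [ 0,  0, -3,  0]
  [ 0,  0,  0, -3]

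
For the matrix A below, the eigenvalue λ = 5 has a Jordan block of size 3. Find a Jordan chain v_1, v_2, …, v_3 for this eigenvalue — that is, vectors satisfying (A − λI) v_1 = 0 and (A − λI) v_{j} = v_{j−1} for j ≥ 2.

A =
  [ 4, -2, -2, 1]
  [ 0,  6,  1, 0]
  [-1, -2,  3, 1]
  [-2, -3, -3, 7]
A Jordan chain for λ = 5 of length 3:
v_1 = (1, -1, 1, 1)ᵀ
v_2 = (-1, 0, -1, -2)ᵀ
v_3 = (1, 0, 0, 0)ᵀ

Let N = A − (5)·I. We want v_3 with N^3 v_3 = 0 but N^2 v_3 ≠ 0; then v_{j-1} := N · v_j for j = 3, …, 2.

Pick v_3 = (1, 0, 0, 0)ᵀ.
Then v_2 = N · v_3 = (-1, 0, -1, -2)ᵀ.
Then v_1 = N · v_2 = (1, -1, 1, 1)ᵀ.

Sanity check: (A − (5)·I) v_1 = (0, 0, 0, 0)ᵀ = 0. ✓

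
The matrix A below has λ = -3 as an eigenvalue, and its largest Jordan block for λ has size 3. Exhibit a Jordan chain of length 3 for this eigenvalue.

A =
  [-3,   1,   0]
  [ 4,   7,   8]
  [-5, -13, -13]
A Jordan chain for λ = -3 of length 3:
v_1 = (4, 0, -2)ᵀ
v_2 = (0, 4, -5)ᵀ
v_3 = (1, 0, 0)ᵀ

Let N = A − (-3)·I. We want v_3 with N^3 v_3 = 0 but N^2 v_3 ≠ 0; then v_{j-1} := N · v_j for j = 3, …, 2.

Pick v_3 = (1, 0, 0)ᵀ.
Then v_2 = N · v_3 = (0, 4, -5)ᵀ.
Then v_1 = N · v_2 = (4, 0, -2)ᵀ.

Sanity check: (A − (-3)·I) v_1 = (0, 0, 0)ᵀ = 0. ✓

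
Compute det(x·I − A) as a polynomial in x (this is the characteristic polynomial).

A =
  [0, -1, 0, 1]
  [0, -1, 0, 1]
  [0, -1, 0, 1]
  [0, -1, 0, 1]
x^4

Expanding det(x·I − A) (e.g. by cofactor expansion or by noting that A is similar to its Jordan form J, which has the same characteristic polynomial as A) gives
  χ_A(x) = x^4
which factors as x^4. The eigenvalues (with algebraic multiplicities) are λ = 0 with multiplicity 4.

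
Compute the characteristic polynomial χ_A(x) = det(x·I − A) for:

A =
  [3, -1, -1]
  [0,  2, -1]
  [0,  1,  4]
x^3 - 9*x^2 + 27*x - 27

Expanding det(x·I − A) (e.g. by cofactor expansion or by noting that A is similar to its Jordan form J, which has the same characteristic polynomial as A) gives
  χ_A(x) = x^3 - 9*x^2 + 27*x - 27
which factors as (x - 3)^3. The eigenvalues (with algebraic multiplicities) are λ = 3 with multiplicity 3.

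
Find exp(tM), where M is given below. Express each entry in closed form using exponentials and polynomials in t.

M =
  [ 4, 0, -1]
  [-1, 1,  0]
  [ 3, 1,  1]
e^{tM} =
  [t^2*exp(2*t)/2 + 2*t*exp(2*t) + exp(2*t), -t^2*exp(2*t)/2, -t^2*exp(2*t)/2 - t*exp(2*t)]
  [-t^2*exp(2*t)/2 - t*exp(2*t), t^2*exp(2*t)/2 - t*exp(2*t) + exp(2*t), t^2*exp(2*t)/2]
  [t^2*exp(2*t) + 3*t*exp(2*t), -t^2*exp(2*t) + t*exp(2*t), -t^2*exp(2*t) - t*exp(2*t) + exp(2*t)]

Strategy: write M = P · J · P⁻¹ where J is a Jordan canonical form, so e^{tM} = P · e^{tJ} · P⁻¹, and e^{tJ} can be computed block-by-block.

M has Jordan form
J =
  [2, 1, 0]
  [0, 2, 1]
  [0, 0, 2]
(up to reordering of blocks).

Per-block formulas:
  For a 3×3 Jordan block J_3(2): exp(t · J_3(2)) = e^(2t)·(I + t·N + (t^2/2)·N^2), where N is the 3×3 nilpotent shift.

After assembling e^{tJ} and conjugating by P, we get:

e^{tM} =
  [t^2*exp(2*t)/2 + 2*t*exp(2*t) + exp(2*t), -t^2*exp(2*t)/2, -t^2*exp(2*t)/2 - t*exp(2*t)]
  [-t^2*exp(2*t)/2 - t*exp(2*t), t^2*exp(2*t)/2 - t*exp(2*t) + exp(2*t), t^2*exp(2*t)/2]
  [t^2*exp(2*t) + 3*t*exp(2*t), -t^2*exp(2*t) + t*exp(2*t), -t^2*exp(2*t) - t*exp(2*t) + exp(2*t)]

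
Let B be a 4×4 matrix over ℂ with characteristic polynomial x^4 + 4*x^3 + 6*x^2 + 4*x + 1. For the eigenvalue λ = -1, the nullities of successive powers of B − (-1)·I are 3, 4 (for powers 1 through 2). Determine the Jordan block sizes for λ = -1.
Block sizes for λ = -1: [2, 1, 1]

From the dimensions of kernels of powers, the number of Jordan blocks of size at least j is d_j − d_{j−1} where d_j = dim ker(N^j) (with d_0 = 0). Computing the differences gives [3, 1].
The number of blocks of size exactly k is (#blocks of size ≥ k) − (#blocks of size ≥ k + 1), so the partition is: 2 block(s) of size 1, 1 block(s) of size 2.
In nonincreasing order the block sizes are [2, 1, 1].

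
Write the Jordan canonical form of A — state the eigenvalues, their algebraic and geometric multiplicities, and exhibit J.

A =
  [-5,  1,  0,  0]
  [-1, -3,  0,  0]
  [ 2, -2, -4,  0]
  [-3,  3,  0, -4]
J_2(-4) ⊕ J_1(-4) ⊕ J_1(-4)

The characteristic polynomial is
  det(x·I − A) = x^4 + 16*x^3 + 96*x^2 + 256*x + 256 = (x + 4)^4

Eigenvalues and multiplicities (the geometric multiplicity of λ is n − rank(A − λI), which equals the number of Jordan blocks for λ):
  λ = -4: algebraic multiplicity = 4, geometric multiplicity = 3

Determining the block sizes for each eigenvalue:
  λ = -4: 3 blocks summing to 4 forces exactly one block of size 2 and the rest size 1 → block sizes [2, 1, 1]

Assembling the blocks gives a Jordan form
J =
  [-4,  1,  0,  0]
  [ 0, -4,  0,  0]
  [ 0,  0, -4,  0]
  [ 0,  0,  0, -4]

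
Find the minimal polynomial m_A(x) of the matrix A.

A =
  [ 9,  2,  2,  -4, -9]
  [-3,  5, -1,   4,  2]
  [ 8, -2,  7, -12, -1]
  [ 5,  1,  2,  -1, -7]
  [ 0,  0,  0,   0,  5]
x^3 - 15*x^2 + 75*x - 125

The characteristic polynomial is χ_A(x) = (x - 5)^5, so the eigenvalues are known. The minimal polynomial is
  m_A(x) = Π_λ (x − λ)^{k_λ}
where k_λ is the size of the *largest* Jordan block for λ (equivalently, the smallest k with (A − λI)^k v = 0 for every generalised eigenvector v of λ).

  λ = 5: largest Jordan block has size 3, contributing (x − 5)^3

So m_A(x) = (x - 5)^3 = x^3 - 15*x^2 + 75*x - 125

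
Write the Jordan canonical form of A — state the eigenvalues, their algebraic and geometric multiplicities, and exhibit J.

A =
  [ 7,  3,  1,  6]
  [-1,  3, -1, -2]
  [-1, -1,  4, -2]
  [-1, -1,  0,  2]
J_3(4) ⊕ J_1(4)

The characteristic polynomial is
  det(x·I − A) = x^4 - 16*x^3 + 96*x^2 - 256*x + 256 = (x - 4)^4

Eigenvalues and multiplicities (the geometric multiplicity of λ is n − rank(A − λI), which equals the number of Jordan blocks for λ):
  λ = 4: algebraic multiplicity = 4, geometric multiplicity = 2

Determining the block sizes for each eigenvalue:
  λ = 4: with am = 4 and gm = 2, the partition is not yet determined (e.g. several partitions of 4 into 2 parts exist). Let N = A − (4)·I. Computing rank(N^1) = 2, rank(N^2) = 1, rank(N^3) = 0; the number of blocks of size ≥ j is rank(N^{j−1}) − rank(N^j), giving [2, 1, 1]. So we have 1 block(s) of size 3, 1 block(s) of size 1 → block sizes [3, 1]

Assembling the blocks gives a Jordan form
J =
  [4, 1, 0, 0]
  [0, 4, 1, 0]
  [0, 0, 4, 0]
  [0, 0, 0, 4]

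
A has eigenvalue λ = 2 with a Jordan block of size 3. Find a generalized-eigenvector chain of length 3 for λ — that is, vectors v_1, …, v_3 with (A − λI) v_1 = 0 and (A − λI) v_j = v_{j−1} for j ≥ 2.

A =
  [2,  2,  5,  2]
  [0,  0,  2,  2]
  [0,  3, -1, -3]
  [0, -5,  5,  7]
A Jordan chain for λ = 2 of length 3:
v_1 = (1, 0, 0, 0)ᵀ
v_2 = (2, -2, 3, -5)ᵀ
v_3 = (0, 1, 0, 0)ᵀ

Let N = A − (2)·I. We want v_3 with N^3 v_3 = 0 but N^2 v_3 ≠ 0; then v_{j-1} := N · v_j for j = 3, …, 2.

Pick v_3 = (0, 1, 0, 0)ᵀ.
Then v_2 = N · v_3 = (2, -2, 3, -5)ᵀ.
Then v_1 = N · v_2 = (1, 0, 0, 0)ᵀ.

Sanity check: (A − (2)·I) v_1 = (0, 0, 0, 0)ᵀ = 0. ✓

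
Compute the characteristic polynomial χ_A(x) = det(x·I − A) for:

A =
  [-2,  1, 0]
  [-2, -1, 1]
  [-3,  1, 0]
x^3 + 3*x^2 + 3*x + 1

Expanding det(x·I − A) (e.g. by cofactor expansion or by noting that A is similar to its Jordan form J, which has the same characteristic polynomial as A) gives
  χ_A(x) = x^3 + 3*x^2 + 3*x + 1
which factors as (x + 1)^3. The eigenvalues (with algebraic multiplicities) are λ = -1 with multiplicity 3.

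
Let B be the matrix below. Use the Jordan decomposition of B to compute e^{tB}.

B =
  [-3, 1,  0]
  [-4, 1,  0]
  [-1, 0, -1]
e^{tB} =
  [-2*t*exp(-t) + exp(-t), t*exp(-t), 0]
  [-4*t*exp(-t), 2*t*exp(-t) + exp(-t), 0]
  [t^2*exp(-t) - t*exp(-t), -t^2*exp(-t)/2, exp(-t)]

Strategy: write B = P · J · P⁻¹ where J is a Jordan canonical form, so e^{tB} = P · e^{tJ} · P⁻¹, and e^{tJ} can be computed block-by-block.

B has Jordan form
J =
  [-1,  1,  0]
  [ 0, -1,  1]
  [ 0,  0, -1]
(up to reordering of blocks).

Per-block formulas:
  For a 3×3 Jordan block J_3(-1): exp(t · J_3(-1)) = e^(-1t)·(I + t·N + (t^2/2)·N^2), where N is the 3×3 nilpotent shift.

After assembling e^{tJ} and conjugating by P, we get:

e^{tB} =
  [-2*t*exp(-t) + exp(-t), t*exp(-t), 0]
  [-4*t*exp(-t), 2*t*exp(-t) + exp(-t), 0]
  [t^2*exp(-t) - t*exp(-t), -t^2*exp(-t)/2, exp(-t)]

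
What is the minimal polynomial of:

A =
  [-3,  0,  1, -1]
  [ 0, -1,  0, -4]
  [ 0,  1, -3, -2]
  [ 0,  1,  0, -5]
x^2 + 6*x + 9

The characteristic polynomial is χ_A(x) = (x + 3)^4, so the eigenvalues are known. The minimal polynomial is
  m_A(x) = Π_λ (x − λ)^{k_λ}
where k_λ is the size of the *largest* Jordan block for λ (equivalently, the smallest k with (A − λI)^k v = 0 for every generalised eigenvector v of λ).

  λ = -3: largest Jordan block has size 2, contributing (x + 3)^2

So m_A(x) = (x + 3)^2 = x^2 + 6*x + 9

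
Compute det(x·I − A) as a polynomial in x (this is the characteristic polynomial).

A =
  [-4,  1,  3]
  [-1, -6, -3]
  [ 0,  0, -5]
x^3 + 15*x^2 + 75*x + 125

Expanding det(x·I − A) (e.g. by cofactor expansion or by noting that A is similar to its Jordan form J, which has the same characteristic polynomial as A) gives
  χ_A(x) = x^3 + 15*x^2 + 75*x + 125
which factors as (x + 5)^3. The eigenvalues (with algebraic multiplicities) are λ = -5 with multiplicity 3.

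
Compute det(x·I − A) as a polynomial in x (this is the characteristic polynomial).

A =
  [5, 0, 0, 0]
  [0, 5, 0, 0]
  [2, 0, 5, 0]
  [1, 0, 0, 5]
x^4 - 20*x^3 + 150*x^2 - 500*x + 625

Expanding det(x·I − A) (e.g. by cofactor expansion or by noting that A is similar to its Jordan form J, which has the same characteristic polynomial as A) gives
  χ_A(x) = x^4 - 20*x^3 + 150*x^2 - 500*x + 625
which factors as (x - 5)^4. The eigenvalues (with algebraic multiplicities) are λ = 5 with multiplicity 4.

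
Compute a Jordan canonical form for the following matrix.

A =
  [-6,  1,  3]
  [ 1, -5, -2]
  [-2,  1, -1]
J_3(-4)

The characteristic polynomial is
  det(x·I − A) = x^3 + 12*x^2 + 48*x + 64 = (x + 4)^3

Eigenvalues and multiplicities (the geometric multiplicity of λ is n − rank(A − λI), which equals the number of Jordan blocks for λ):
  λ = -4: algebraic multiplicity = 3, geometric multiplicity = 1

Determining the block sizes for each eigenvalue:
  λ = -4: one block (gm = 1), so the single block has size am = 3 → block sizes [3]

Assembling the blocks gives a Jordan form
J =
  [-4,  1,  0]
  [ 0, -4,  1]
  [ 0,  0, -4]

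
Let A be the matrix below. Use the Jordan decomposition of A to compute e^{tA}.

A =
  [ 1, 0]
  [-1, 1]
e^{tA} =
  [exp(t), 0]
  [-t*exp(t), exp(t)]

Strategy: write A = P · J · P⁻¹ where J is a Jordan canonical form, so e^{tA} = P · e^{tJ} · P⁻¹, and e^{tJ} can be computed block-by-block.

A has Jordan form
J =
  [1, 1]
  [0, 1]
(up to reordering of blocks).

Per-block formulas:
  For a 2×2 Jordan block J_2(1): exp(t · J_2(1)) = e^(1t)·(I + t·N), where N is the 2×2 nilpotent shift.

After assembling e^{tJ} and conjugating by P, we get:

e^{tA} =
  [exp(t), 0]
  [-t*exp(t), exp(t)]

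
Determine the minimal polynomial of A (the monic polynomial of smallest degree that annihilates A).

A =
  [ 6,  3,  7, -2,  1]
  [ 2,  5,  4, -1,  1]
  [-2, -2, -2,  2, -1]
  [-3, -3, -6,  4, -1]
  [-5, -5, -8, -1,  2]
x^3 - 9*x^2 + 27*x - 27

The characteristic polynomial is χ_A(x) = (x - 3)^5, so the eigenvalues are known. The minimal polynomial is
  m_A(x) = Π_λ (x − λ)^{k_λ}
where k_λ is the size of the *largest* Jordan block for λ (equivalently, the smallest k with (A − λI)^k v = 0 for every generalised eigenvector v of λ).

  λ = 3: largest Jordan block has size 3, contributing (x − 3)^3

So m_A(x) = (x - 3)^3 = x^3 - 9*x^2 + 27*x - 27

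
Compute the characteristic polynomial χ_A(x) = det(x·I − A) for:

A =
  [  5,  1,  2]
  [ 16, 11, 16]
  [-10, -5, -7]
x^3 - 9*x^2 + 27*x - 27

Expanding det(x·I − A) (e.g. by cofactor expansion or by noting that A is similar to its Jordan form J, which has the same characteristic polynomial as A) gives
  χ_A(x) = x^3 - 9*x^2 + 27*x - 27
which factors as (x - 3)^3. The eigenvalues (with algebraic multiplicities) are λ = 3 with multiplicity 3.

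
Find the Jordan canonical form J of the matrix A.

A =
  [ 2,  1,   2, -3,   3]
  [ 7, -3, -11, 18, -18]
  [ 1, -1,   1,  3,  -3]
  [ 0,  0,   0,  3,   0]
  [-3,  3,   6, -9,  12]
J_3(3) ⊕ J_1(3) ⊕ J_1(3)

The characteristic polynomial is
  det(x·I − A) = x^5 - 15*x^4 + 90*x^3 - 270*x^2 + 405*x - 243 = (x - 3)^5

Eigenvalues and multiplicities (the geometric multiplicity of λ is n − rank(A − λI), which equals the number of Jordan blocks for λ):
  λ = 3: algebraic multiplicity = 5, geometric multiplicity = 3

Determining the block sizes for each eigenvalue:
  λ = 3: with am = 5 and gm = 3, the partition is not yet determined (e.g. several partitions of 5 into 3 parts exist). Let N = A − (3)·I. Computing rank(N^1) = 2, rank(N^2) = 1, rank(N^3) = 0; the number of blocks of size ≥ j is rank(N^{j−1}) − rank(N^j), giving [3, 1, 1]. So we have 1 block(s) of size 3, 2 block(s) of size 1 → block sizes [3, 1, 1]

Assembling the blocks gives a Jordan form
J =
  [3, 1, 0, 0, 0]
  [0, 3, 1, 0, 0]
  [0, 0, 3, 0, 0]
  [0, 0, 0, 3, 0]
  [0, 0, 0, 0, 3]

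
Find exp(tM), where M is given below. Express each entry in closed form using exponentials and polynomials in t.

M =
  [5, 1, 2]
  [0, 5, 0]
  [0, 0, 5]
e^{tM} =
  [exp(5*t), t*exp(5*t), 2*t*exp(5*t)]
  [0, exp(5*t), 0]
  [0, 0, exp(5*t)]

Strategy: write M = P · J · P⁻¹ where J is a Jordan canonical form, so e^{tM} = P · e^{tJ} · P⁻¹, and e^{tJ} can be computed block-by-block.

M has Jordan form
J =
  [5, 1, 0]
  [0, 5, 0]
  [0, 0, 5]
(up to reordering of blocks).

Per-block formulas:
  For a 1×1 block at λ = 5: exp(t · [5]) = [e^(5t)].
  For a 2×2 Jordan block J_2(5): exp(t · J_2(5)) = e^(5t)·(I + t·N), where N is the 2×2 nilpotent shift.

After assembling e^{tJ} and conjugating by P, we get:

e^{tM} =
  [exp(5*t), t*exp(5*t), 2*t*exp(5*t)]
  [0, exp(5*t), 0]
  [0, 0, exp(5*t)]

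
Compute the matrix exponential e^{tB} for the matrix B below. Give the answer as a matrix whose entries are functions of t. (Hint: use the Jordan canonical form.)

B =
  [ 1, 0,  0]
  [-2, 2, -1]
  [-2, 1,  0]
e^{tB} =
  [exp(t), 0, 0]
  [-2*t*exp(t), t*exp(t) + exp(t), -t*exp(t)]
  [-2*t*exp(t), t*exp(t), -t*exp(t) + exp(t)]

Strategy: write B = P · J · P⁻¹ where J is a Jordan canonical form, so e^{tB} = P · e^{tJ} · P⁻¹, and e^{tJ} can be computed block-by-block.

B has Jordan form
J =
  [1, 1, 0]
  [0, 1, 0]
  [0, 0, 1]
(up to reordering of blocks).

Per-block formulas:
  For a 1×1 block at λ = 1: exp(t · [1]) = [e^(1t)].
  For a 2×2 Jordan block J_2(1): exp(t · J_2(1)) = e^(1t)·(I + t·N), where N is the 2×2 nilpotent shift.

After assembling e^{tJ} and conjugating by P, we get:

e^{tB} =
  [exp(t), 0, 0]
  [-2*t*exp(t), t*exp(t) + exp(t), -t*exp(t)]
  [-2*t*exp(t), t*exp(t), -t*exp(t) + exp(t)]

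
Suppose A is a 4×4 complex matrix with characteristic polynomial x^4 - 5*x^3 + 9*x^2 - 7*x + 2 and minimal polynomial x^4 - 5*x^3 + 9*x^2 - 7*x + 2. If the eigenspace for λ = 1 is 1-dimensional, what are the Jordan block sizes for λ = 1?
Block sizes for λ = 1: [3]

Step 1 — from the characteristic polynomial, algebraic multiplicity of λ = 1 is 3. From dim ker(A − (1)·I) = 1, there are exactly 1 Jordan blocks for λ = 1.
Step 2 — from the minimal polynomial, the factor (x − 1)^3 tells us the largest block for λ = 1 has size 3.
Step 3 — with total size 3, 1 blocks, and largest block 3, the block sizes (in nonincreasing order) are [3].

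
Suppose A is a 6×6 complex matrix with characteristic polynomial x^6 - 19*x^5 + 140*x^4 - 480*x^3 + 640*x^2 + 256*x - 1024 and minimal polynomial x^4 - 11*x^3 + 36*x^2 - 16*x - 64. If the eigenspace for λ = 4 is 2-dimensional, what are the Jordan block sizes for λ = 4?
Block sizes for λ = 4: [3, 2]

Step 1 — from the characteristic polynomial, algebraic multiplicity of λ = 4 is 5. From dim ker(A − (4)·I) = 2, there are exactly 2 Jordan blocks for λ = 4.
Step 2 — from the minimal polynomial, the factor (x − 4)^3 tells us the largest block for λ = 4 has size 3.
Step 3 — with total size 5, 2 blocks, and largest block 3, the block sizes (in nonincreasing order) are [3, 2].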